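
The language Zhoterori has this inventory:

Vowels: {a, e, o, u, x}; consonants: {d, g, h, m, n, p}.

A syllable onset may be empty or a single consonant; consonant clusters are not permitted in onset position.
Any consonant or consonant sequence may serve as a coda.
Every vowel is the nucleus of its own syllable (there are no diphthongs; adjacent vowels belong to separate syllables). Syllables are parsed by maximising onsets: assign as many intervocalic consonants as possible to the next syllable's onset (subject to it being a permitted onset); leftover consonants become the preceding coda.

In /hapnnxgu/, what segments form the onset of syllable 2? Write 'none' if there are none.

n

Nuclei (vowels): a, x, u → 3 syllables.
/a…x/ gap (V1→V2): /pnn/ splits as /pn/ + /n/ (/n/ is the longest suffix that is a licit onset).
/x…u/ gap (V2→V3): /g/ is a single consonant, so it becomes the next onset.
Syllabification: hapn.nx.gu.
Syllable 2 is /nx/: onset /n/, nucleus /x/, coda ∅.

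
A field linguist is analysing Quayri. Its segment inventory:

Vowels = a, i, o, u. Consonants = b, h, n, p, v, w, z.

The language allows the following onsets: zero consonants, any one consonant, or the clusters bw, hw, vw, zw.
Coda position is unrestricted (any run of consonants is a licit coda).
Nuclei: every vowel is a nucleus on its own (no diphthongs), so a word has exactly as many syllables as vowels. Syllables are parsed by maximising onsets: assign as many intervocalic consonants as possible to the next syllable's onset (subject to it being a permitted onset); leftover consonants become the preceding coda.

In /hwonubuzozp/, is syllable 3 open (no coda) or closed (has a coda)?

open

The vowels are o, u, u, o — 4 nuclei, so 4 syllables.
V1 /o/ – V2 /u/: just /n/ — single C goes to the following onset.
V2 /u/ – V3 /u/: /b/ → onset of the next syllable (single consonants are always licit onsets).
V3 /u/ – V4 /o/: /z/ is a single consonant, so it becomes the next onset.
So the parse is hwo.nu.bu.zozp.
Syllable 3 is /bu/; it ends in its nucleus with no coda, so it is open.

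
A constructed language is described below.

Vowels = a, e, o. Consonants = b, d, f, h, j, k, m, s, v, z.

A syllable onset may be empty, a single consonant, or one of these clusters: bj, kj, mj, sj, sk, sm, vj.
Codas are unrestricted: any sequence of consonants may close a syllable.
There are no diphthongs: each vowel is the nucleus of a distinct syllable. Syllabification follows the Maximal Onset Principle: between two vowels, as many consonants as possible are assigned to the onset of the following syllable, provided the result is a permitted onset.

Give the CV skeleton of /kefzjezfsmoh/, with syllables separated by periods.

The vowels are e, e, o — 3 nuclei, so 3 syllables.
V1 /e/ – V2 /e/: /fzj/ — longest licit onset from the right is /j/, leaving /fz/ as coda.
V2 /e/ – V3 /o/: /zfsm/; trying suffixes from longest down, /sm/ is the first permitted one, so coda /zf/ | onset /sm/.
So the parse is kefz.jezf.smoh.
Mapping each syllable to C/V: /kefz/ → CVCC, /jezf/ → CVCC, /smoh/ → CCVC.

CVCC.CVCC.CCVC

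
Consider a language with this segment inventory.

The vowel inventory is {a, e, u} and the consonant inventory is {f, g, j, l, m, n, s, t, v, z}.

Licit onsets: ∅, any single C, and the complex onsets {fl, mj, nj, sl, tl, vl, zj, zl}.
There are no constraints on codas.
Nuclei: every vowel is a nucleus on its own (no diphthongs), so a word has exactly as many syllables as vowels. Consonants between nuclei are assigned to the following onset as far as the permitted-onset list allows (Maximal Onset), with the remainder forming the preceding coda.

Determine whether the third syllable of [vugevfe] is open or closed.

Nuclei (vowels): u, e, e → 3 syllables.
Between /u/ (V1) and /e/ (V2): /g/ → onset of the next syllable (single consonants are always licit onsets).
Between /e/ (V2) and /e/ (V3): cluster /vf/ — the longest permitted-onset suffix is /f/; onset = /f/, preceding coda = /v/.
So the parse is vu.gev.fe.
Syllable 3 is /fe/; it ends in its nucleus with no coda, so it is open.

open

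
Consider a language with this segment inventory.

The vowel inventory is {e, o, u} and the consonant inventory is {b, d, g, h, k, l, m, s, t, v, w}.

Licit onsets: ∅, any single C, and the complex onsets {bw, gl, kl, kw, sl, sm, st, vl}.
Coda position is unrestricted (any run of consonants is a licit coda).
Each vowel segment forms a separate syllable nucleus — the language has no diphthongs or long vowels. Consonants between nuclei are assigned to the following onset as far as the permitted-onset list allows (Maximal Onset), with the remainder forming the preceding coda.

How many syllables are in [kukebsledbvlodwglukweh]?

The vowels are u, e, e, o, u, e — 6 nuclei, so 6 syllables.

6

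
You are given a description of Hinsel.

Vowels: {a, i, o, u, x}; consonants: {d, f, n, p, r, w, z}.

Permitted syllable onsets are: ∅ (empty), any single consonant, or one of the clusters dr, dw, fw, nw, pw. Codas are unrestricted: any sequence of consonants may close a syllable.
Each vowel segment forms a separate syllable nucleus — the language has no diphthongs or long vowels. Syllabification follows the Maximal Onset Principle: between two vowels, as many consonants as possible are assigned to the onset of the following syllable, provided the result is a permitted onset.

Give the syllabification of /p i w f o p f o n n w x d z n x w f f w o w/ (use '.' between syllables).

Vowels present: i, o, o, x, x, o; each is a nucleus, giving 6 syllables.
/i…o/ gap (V1→V2): /wf/ splits as /w/ + /f/ (/f/ is the longest suffix that is a licit onset).
/o…o/ gap (V2→V3): /pf/ splits as /p/ + /f/ (/f/ is the longest suffix that is a licit onset).
/o…x/ gap (V3→V4): /nnw/ — longest licit onset from the right is /nw/, leaving /n/ as coda.
/x…x/ gap (V4→V5): /dzn/ — longest licit onset from the right is /n/, leaving /dz/ as coda.
/x…o/ gap (V5→V6): /wffw/; trying suffixes from longest down, /fw/ is the first permitted one, so coda /wf/ | onset /fw/.

piw.fop.fon.nwxdz.nxwf.fwow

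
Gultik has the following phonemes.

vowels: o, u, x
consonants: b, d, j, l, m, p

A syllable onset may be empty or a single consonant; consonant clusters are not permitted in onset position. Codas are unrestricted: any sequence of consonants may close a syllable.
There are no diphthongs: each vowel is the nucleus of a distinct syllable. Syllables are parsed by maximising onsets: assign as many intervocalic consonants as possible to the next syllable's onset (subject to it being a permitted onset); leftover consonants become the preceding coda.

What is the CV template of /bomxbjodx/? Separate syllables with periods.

CV.CVC.CV.CV

Vowels present: o, x, o, x; each is a nucleus, giving 4 syllables.
/o…x/ gap (V1→V2): /m/ → onset of the next syllable (single consonants are always licit onsets).
/x…o/ gap (V2→V3): /bj/; trying suffixes from longest down, /j/ is the first permitted one, so coda /b/ | onset /j/.
/o…x/ gap (V3→V4): /d/ is a single consonant, so it becomes the next onset.
Syllabification: bo.mxb.jo.dx.
Mapping each syllable to C/V: /bo/ → CV, /mxb/ → CVC, /jo/ → CV, /dx/ → CV.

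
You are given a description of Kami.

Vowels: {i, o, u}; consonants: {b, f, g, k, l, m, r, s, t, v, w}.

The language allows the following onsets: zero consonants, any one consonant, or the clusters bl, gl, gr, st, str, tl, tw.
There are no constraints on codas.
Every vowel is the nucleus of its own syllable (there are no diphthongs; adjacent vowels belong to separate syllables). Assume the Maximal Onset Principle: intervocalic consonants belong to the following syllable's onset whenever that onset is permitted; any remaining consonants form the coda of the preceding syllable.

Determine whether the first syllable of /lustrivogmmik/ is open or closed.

The vowels are u, i, o, i — 4 nuclei, so 4 syllables.
/u…i/ gap (V1→V2): cluster /str/ — /str/ is itself a permitted onset, so the whole cluster goes right; preceding coda = ∅.
/i…o/ gap (V2→V3): just /v/ — single C goes to the following onset.
/o…i/ gap (V3→V4): /gmm/; trying suffixes from longest down, /m/ is the first permitted one, so coda /gm/ | onset /m/.
So the parse is lu.stri.vogm.mik.
Syllable 1 is /lu/; it ends in its nucleus with no coda, so it is open.

open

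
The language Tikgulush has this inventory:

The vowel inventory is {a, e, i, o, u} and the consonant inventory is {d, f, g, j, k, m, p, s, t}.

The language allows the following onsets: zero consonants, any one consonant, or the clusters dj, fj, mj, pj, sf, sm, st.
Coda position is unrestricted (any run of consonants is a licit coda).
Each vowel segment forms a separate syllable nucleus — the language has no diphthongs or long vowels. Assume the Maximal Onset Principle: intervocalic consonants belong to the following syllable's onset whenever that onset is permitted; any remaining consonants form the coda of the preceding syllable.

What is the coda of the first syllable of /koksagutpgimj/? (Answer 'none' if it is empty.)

k

Nuclei (vowels): o, a, u, i → 4 syllables.
V1 /o/ – V2 /a/: /ks/ splits as /k/ + /s/ (/s/ is the longest suffix that is a licit onset).
V2 /a/ – V3 /u/: /g/ → onset of the next syllable (single consonants are always licit onsets).
V3 /u/ – V4 /i/: /tpg/ splits as /tp/ + /g/ (/g/ is the longest suffix that is a licit onset).
Putting it together: kok.sa.gutp.gimj.
Syllable 1 is /kok/: onset /k/, nucleus /o/, coda /k/.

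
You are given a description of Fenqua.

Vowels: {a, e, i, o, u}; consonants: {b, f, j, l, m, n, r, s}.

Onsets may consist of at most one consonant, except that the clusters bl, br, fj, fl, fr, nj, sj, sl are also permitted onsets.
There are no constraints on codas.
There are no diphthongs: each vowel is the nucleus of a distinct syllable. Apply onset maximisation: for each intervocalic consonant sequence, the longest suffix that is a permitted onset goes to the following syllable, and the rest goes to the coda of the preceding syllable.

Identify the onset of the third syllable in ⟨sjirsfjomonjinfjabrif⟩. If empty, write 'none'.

m

Nuclei (vowels): i, o, o, i, a, i → 6 syllables.
V1 /i/ – V2 /o/: /rsfj/ splits as /rs/ + /fj/ (/fj/ is the longest suffix that is a licit onset).
V2 /o/ – V3 /o/: /m/ → onset of the next syllable (single consonants are always licit onsets).
V3 /o/ – V4 /i/: /nj/ — entire cluster is a permitted onset → onset /nj/, coda ∅.
V4 /i/ – V5 /a/: /nfj/; trying suffixes from longest down, /fj/ is the first permitted one, so coda /n/ | onset /fj/.
V5 /a/ – V6 /i/: /br/ — entire cluster is a permitted onset → onset /br/, coda ∅.
So the parse is sjirs.fjo.mo.njin.fja.brif.
Syllable 3 is /mo/: onset /m/, nucleus /o/, coda ∅.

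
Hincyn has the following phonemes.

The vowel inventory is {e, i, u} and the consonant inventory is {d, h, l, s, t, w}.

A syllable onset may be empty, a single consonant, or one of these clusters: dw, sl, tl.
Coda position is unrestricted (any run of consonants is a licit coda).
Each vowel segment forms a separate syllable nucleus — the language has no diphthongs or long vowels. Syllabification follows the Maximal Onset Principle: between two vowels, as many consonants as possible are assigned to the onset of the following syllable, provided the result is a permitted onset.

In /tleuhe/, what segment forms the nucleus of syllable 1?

The vowels are e, u, e — 3 nuclei, so 3 syllables.
The first nucleus (vowel 1 from the left) is /e/.

e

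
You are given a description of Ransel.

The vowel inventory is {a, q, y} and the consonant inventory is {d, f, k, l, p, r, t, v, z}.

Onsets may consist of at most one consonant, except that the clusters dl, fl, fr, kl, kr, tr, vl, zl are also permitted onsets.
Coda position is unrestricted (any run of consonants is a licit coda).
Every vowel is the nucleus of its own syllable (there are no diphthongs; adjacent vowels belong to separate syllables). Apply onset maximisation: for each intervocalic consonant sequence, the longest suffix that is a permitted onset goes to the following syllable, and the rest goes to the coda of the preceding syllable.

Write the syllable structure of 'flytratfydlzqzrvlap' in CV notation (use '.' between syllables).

CCV.CCVC.CVCC.CVCC.CCVC

The vowels are y, a, y, q, a — 5 nuclei, so 5 syllables.
σ1/σ2 boundary: cluster /tr/ — /tr/ is itself a permitted onset, so the whole cluster goes right; preceding coda = ∅.
σ2/σ3 boundary: /tf/ splits as /t/ + /f/ (/f/ is the longest suffix that is a licit onset).
σ3/σ4 boundary: /dlz/; trying suffixes from longest down, /z/ is the first permitted one, so coda /dl/ | onset /z/.
σ4/σ5 boundary: cluster /zrvl/ — the longest permitted-onset suffix is /vl/; onset = /vl/, preceding coda = /zr/.
So the parse is fly.trat.fydl.zqzr.vlap.
Mapping each syllable to C/V: /fly/ → CCV, /trat/ → CCVC, /fydl/ → CVCC, /zqzr/ → CVCC, /vlap/ → CCVC.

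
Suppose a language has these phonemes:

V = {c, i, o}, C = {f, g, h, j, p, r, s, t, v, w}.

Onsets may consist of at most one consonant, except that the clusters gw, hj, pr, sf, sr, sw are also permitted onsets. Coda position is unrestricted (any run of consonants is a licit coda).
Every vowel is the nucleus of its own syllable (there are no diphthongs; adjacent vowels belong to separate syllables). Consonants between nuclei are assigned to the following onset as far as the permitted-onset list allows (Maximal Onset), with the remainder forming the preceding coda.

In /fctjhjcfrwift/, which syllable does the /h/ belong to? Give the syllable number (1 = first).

2

Vowels present: c, c, i; each is a nucleus, giving 3 syllables.
V1 /c/ – V2 /c/: /tjhj/; trying suffixes from longest down, /hj/ is the first permitted one, so coda /tj/ | onset /hj/.
V2 /c/ – V3 /i/: /frw/ splits as /fr/ + /w/ (/w/ is the longest suffix that is a licit onset).
Syllabification: fctj.hjcfr.wift.
The /h/ is in the onset of syllable 2 (/hjcfr/).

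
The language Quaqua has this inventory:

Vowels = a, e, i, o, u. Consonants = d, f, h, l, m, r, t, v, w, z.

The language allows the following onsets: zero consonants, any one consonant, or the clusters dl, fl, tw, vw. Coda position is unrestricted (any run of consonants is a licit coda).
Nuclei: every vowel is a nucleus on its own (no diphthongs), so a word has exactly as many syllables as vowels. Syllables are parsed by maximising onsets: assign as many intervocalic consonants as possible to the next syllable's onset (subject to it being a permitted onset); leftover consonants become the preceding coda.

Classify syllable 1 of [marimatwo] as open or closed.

open

Vowels present: a, i, a, o; each is a nucleus, giving 4 syllables.
Between /a/ (V1) and /i/ (V2): just /r/ — single C goes to the following onset.
Between /i/ (V2) and /a/ (V3): /m/ → onset of the next syllable (single consonants are always licit onsets).
Between /a/ (V3) and /o/ (V4): /tw/ — entire cluster is a permitted onset → onset /tw/, coda ∅.
Putting it together: ma.ri.ma.two.
Syllable 1 is /ma/; it ends in its nucleus with no coda, so it is open.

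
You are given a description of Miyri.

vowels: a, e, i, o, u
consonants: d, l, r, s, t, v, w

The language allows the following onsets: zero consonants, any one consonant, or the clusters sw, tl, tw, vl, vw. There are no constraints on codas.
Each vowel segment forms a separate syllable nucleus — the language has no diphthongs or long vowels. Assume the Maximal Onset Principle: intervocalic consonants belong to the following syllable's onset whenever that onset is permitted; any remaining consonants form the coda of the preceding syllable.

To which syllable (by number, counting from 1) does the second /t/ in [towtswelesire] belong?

Vowels present: o, e, e, i, e; each is a nucleus, giving 5 syllables.
/o…e/ gap (V1→V2): /wtsw/ — longest licit onset from the right is /sw/, leaving /wt/ as coda.
/e…e/ gap (V2→V3): just /l/ — single C goes to the following onset.
/e…i/ gap (V3→V4): /s/ is a single consonant, so it becomes the next onset.
/i…e/ gap (V4→V5): /r/ → onset of the next syllable (single consonants are always licit onsets).
Syllabification: towt.swe.le.si.re.
The second /t/ is in the coda of syllable 1 (/towt/).

1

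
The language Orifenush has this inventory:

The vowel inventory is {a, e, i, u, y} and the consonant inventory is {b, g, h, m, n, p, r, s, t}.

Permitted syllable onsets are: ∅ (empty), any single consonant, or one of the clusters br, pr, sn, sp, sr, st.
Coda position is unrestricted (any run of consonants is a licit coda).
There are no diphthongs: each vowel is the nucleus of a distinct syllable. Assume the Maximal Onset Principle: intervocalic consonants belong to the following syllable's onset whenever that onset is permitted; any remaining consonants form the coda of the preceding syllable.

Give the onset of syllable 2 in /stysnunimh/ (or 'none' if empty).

sn

The vowels are y, u, i — 3 nuclei, so 3 syllables.
/y…u/ gap (V1→V2): /sn/ — entire cluster is a permitted onset → onset /sn/, coda ∅.
/u…i/ gap (V2→V3): /n/ → onset of the next syllable (single consonants are always licit onsets).
Result: sty.snu.nimh.
Syllable 2 is /snu/: onset /sn/, nucleus /u/, coda ∅.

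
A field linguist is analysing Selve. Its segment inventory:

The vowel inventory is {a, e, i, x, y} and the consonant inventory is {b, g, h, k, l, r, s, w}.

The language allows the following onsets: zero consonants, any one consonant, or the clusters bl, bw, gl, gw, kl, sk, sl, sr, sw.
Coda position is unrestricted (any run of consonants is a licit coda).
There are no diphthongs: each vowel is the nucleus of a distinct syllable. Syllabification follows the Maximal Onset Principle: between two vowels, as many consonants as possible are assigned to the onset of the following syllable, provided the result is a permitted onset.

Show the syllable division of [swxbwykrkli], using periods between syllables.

The vowels are x, y, i — 3 nuclei, so 3 syllables.
V1 /x/ – V2 /y/: cluster /bw/ — /bw/ is itself a permitted onset, so the whole cluster goes right; preceding coda = ∅.
V2 /y/ – V3 /i/: /krkl/ — longest licit onset from the right is /kl/, leaving /kr/ as coda.

swx.bwykr.kli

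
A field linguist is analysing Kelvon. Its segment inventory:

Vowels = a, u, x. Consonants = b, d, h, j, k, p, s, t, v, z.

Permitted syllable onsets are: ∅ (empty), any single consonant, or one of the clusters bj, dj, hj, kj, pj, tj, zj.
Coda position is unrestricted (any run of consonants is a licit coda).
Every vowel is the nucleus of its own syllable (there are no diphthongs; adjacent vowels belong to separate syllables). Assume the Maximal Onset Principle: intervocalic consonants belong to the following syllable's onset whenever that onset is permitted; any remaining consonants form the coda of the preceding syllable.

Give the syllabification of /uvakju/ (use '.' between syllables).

Vowels present: u, a, u; each is a nucleus, giving 3 syllables.
σ1/σ2 boundary: /v/ → onset of the next syllable (single consonants are always licit onsets).
σ2/σ3 boundary: cluster /kj/ — /kj/ is itself a permitted onset, so the whole cluster goes right; preceding coda = ∅.

u.va.kju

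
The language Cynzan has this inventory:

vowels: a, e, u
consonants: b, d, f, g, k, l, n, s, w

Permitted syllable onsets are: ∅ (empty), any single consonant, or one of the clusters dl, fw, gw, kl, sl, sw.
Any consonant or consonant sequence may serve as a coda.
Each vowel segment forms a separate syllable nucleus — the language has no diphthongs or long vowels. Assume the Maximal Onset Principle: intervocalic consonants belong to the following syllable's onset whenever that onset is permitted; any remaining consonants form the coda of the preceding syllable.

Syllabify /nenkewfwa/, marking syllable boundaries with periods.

The vowels are e, e, a — 3 nuclei, so 3 syllables.
/e…e/ gap (V1→V2): cluster /nk/ — the longest permitted-onset suffix is /k/; onset = /k/, preceding coda = /n/.
/e…a/ gap (V2→V3): /wfw/; trying suffixes from longest down, /fw/ is the first permitted one, so coda /w/ | onset /fw/.

nen.kew.fwa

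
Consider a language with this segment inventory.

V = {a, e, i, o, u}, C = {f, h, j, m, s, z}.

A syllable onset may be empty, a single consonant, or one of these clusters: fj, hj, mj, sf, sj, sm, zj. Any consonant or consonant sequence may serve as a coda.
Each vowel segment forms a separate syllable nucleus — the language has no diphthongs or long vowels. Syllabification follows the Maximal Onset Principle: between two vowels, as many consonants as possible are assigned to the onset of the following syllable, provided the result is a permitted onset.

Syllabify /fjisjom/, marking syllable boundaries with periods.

fji.sjom

Vowels present: i, o; each is a nucleus, giving 2 syllables.
V1 /i/ – V2 /o/: cluster /sj/ — /sj/ is itself a permitted onset, so the whole cluster goes right; preceding coda = ∅.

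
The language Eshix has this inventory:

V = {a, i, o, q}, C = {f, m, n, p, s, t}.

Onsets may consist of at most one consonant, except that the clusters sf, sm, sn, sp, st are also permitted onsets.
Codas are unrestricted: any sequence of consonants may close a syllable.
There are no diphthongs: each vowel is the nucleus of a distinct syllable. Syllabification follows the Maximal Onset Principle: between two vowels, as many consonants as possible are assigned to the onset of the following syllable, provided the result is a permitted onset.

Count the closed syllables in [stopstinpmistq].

Vowels present: o, i, i, q; each is a nucleus, giving 4 syllables.
σ1/σ2 boundary: /pst/ — longest licit onset from the right is /st/, leaving /p/ as coda.
σ2/σ3 boundary: /npm/; trying suffixes from longest down, /m/ is the first permitted one, so coda /np/ | onset /m/.
σ3/σ4 boundary: /st/ — entire cluster is a permitted onset → onset /st/, coda ∅.
Result: stop.stinp.mi.stq.
Classifying each syllable: /stop/ (closed), /stinp/ (closed), /mi/ (open), /stq/ (open).
Closed syllables: 2.

2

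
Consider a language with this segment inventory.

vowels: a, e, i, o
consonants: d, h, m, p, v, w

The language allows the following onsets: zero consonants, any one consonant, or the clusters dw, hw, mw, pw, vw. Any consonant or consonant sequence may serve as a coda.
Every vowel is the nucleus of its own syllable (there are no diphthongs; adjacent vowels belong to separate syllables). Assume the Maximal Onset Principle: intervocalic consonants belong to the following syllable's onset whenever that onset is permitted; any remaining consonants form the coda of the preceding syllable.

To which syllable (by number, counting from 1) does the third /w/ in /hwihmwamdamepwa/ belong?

Vowels present: i, a, a, e, a; each is a nucleus, giving 5 syllables.
Between /i/ (V1) and /a/ (V2): cluster /hmw/ — the longest permitted-onset suffix is /mw/; onset = /mw/, preceding coda = /h/.
Between /a/ (V2) and /a/ (V3): /md/ — longest licit onset from the right is /d/, leaving /m/ as coda.
Between /a/ (V3) and /e/ (V4): just /m/ — single C goes to the following onset.
Between /e/ (V4) and /a/ (V5): cluster /pw/ — /pw/ is itself a permitted onset, so the whole cluster goes right; preceding coda = ∅.
Result: hwih.mwam.da.me.pwa.
The third /w/ is in the onset of syllable 5 (/pwa/).

5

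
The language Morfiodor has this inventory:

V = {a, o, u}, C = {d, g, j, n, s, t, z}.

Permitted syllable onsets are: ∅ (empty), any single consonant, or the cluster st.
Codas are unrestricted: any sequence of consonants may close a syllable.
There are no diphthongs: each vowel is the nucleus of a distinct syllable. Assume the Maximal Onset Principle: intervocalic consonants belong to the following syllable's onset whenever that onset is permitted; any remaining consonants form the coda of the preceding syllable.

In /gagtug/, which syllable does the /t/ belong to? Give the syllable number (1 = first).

Vowels present: a, u; each is a nucleus, giving 2 syllables.
σ1/σ2 boundary: /gt/ — longest licit onset from the right is /t/, leaving /g/ as coda.
Putting it together: gag.tug.
The /t/ is in the onset of syllable 2 (/tug/).

2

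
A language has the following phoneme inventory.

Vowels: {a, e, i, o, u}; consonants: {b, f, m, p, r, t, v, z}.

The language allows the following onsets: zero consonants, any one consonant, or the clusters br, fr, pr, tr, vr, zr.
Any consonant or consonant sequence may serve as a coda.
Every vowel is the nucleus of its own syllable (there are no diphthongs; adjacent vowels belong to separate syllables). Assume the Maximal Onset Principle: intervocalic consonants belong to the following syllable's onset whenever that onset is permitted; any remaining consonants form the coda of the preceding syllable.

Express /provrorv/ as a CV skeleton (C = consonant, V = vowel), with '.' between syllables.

CCV.CCVCC

Vowels present: o, o; each is a nucleus, giving 2 syllables.
/o…o/ gap (V1→V2): /vr/ — entire cluster is a permitted onset → onset /vr/, coda ∅.
Putting it together: pro.vrorv.
Mapping each syllable to C/V: /pro/ → CCV, /vrorv/ → CCVCC.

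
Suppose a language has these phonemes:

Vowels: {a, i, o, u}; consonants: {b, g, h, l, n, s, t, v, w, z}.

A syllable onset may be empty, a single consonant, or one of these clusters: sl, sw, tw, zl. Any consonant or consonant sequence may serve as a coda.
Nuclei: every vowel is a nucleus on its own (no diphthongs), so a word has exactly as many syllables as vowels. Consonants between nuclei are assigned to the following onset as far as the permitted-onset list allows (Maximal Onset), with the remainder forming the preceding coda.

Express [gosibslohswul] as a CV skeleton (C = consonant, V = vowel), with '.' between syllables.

Vowels present: o, i, o, u; each is a nucleus, giving 4 syllables.
σ1/σ2 boundary: just /s/ — single C goes to the following onset.
σ2/σ3 boundary: /bsl/; trying suffixes from longest down, /sl/ is the first permitted one, so coda /b/ | onset /sl/.
σ3/σ4 boundary: /hsw/; trying suffixes from longest down, /sw/ is the first permitted one, so coda /h/ | onset /sw/.
So the parse is go.sib.sloh.swul.
Mapping each syllable to C/V: /go/ → CV, /sib/ → CVC, /sloh/ → CCVC, /swul/ → CCVC.

CV.CVC.CCVC.CCVC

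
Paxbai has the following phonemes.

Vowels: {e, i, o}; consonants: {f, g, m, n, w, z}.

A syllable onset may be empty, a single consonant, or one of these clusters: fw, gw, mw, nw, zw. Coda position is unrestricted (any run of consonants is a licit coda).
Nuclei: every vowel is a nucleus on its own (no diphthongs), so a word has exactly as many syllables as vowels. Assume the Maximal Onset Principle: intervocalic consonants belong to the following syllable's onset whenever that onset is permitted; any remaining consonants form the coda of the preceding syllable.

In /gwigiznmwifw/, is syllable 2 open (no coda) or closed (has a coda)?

closed

The vowels are i, i, i — 3 nuclei, so 3 syllables.
σ1/σ2 boundary: /g/ → onset of the next syllable (single consonants are always licit onsets).
σ2/σ3 boundary: /znmw/ — longest licit onset from the right is /mw/, leaving /zn/ as coda.
Putting it together: gwi.gizn.mwifw.
Syllable 2 is /gizn/ with coda /zn/, so it is closed.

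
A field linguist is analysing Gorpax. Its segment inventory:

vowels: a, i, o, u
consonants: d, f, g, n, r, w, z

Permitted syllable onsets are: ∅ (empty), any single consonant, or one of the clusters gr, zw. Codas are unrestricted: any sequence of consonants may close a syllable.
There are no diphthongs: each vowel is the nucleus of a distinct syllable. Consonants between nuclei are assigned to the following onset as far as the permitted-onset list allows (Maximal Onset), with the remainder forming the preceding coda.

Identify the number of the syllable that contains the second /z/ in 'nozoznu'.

2

The vowels are o, o, u — 3 nuclei, so 3 syllables.
/o…o/ gap (V1→V2): /z/ → onset of the next syllable (single consonants are always licit onsets).
/o…u/ gap (V2→V3): cluster /zn/ — the longest permitted-onset suffix is /n/; onset = /n/, preceding coda = /z/.
So the parse is no.zoz.nu.
The second /z/ is in the coda of syllable 2 (/zoz/).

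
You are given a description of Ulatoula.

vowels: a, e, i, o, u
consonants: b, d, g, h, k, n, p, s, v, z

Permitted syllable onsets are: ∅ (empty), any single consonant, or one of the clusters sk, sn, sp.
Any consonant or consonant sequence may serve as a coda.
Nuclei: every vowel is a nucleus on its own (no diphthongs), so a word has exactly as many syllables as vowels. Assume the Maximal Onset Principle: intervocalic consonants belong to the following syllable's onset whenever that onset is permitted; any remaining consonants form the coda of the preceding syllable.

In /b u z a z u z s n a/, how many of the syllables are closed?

Nuclei (vowels): u, a, u, a → 4 syllables.
V1 /u/ – V2 /a/: /z/ → onset of the next syllable (single consonants are always licit onsets).
V2 /a/ – V3 /u/: /z/ → onset of the next syllable (single consonants are always licit onsets).
V3 /u/ – V4 /a/: /zsn/ — longest licit onset from the right is /sn/, leaving /z/ as coda.
So the parse is bu.za.zuz.sna.
Classifying each syllable: /bu/ (open), /za/ (open), /zuz/ (closed), /sna/ (open).
Closed syllables: 1.

1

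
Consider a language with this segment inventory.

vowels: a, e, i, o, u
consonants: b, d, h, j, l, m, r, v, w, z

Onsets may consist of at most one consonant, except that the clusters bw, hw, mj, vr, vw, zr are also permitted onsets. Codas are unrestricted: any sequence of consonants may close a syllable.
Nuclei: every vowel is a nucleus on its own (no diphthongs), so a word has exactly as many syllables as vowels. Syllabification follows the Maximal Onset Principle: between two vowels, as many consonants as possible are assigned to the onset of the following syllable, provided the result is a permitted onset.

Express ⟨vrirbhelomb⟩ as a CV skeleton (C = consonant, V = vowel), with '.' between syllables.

The vowels are i, e, o — 3 nuclei, so 3 syllables.
σ1/σ2 boundary: cluster /rbh/ — the longest permitted-onset suffix is /h/; onset = /h/, preceding coda = /rb/.
σ2/σ3 boundary: /l/ → onset of the next syllable (single consonants are always licit onsets).
So the parse is vrirb.he.lomb.
Mapping each syllable to C/V: /vrirb/ → CCVCC, /he/ → CV, /lomb/ → CVCC.

CCVCC.CV.CVCC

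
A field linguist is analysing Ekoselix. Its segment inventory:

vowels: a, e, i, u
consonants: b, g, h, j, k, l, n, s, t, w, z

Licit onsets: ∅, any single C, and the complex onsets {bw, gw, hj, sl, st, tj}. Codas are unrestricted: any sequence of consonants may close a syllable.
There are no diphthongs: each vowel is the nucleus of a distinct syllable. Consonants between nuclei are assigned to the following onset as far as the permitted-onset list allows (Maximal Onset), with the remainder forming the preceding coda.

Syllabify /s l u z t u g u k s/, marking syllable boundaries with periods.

sluz.tu.guks

Nuclei (vowels): u, u, u → 3 syllables.
/u…u/ gap (V1→V2): /zt/; trying suffixes from longest down, /t/ is the first permitted one, so coda /z/ | onset /t/.
/u…u/ gap (V2→V3): just /g/ — single C goes to the following onset.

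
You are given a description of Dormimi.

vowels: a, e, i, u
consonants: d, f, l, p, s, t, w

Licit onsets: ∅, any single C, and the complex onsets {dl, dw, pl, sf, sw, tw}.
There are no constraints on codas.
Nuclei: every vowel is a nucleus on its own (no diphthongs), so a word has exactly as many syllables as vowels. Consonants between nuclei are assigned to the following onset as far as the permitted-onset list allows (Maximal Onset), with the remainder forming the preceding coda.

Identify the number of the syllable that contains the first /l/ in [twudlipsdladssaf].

2

Nuclei (vowels): u, i, a, a → 4 syllables.
Between /u/ (V1) and /i/ (V2): cluster /dl/ — /dl/ is itself a permitted onset, so the whole cluster goes right; preceding coda = ∅.
Between /i/ (V2) and /a/ (V3): cluster /psdl/ — the longest permitted-onset suffix is /dl/; onset = /dl/, preceding coda = /ps/.
Between /a/ (V3) and /a/ (V4): cluster /dss/ — the longest permitted-onset suffix is /s/; onset = /s/, preceding coda = /ds/.
Result: twu.dlips.dlads.saf.
The first /l/ is in the onset of syllable 2 (/dlips/).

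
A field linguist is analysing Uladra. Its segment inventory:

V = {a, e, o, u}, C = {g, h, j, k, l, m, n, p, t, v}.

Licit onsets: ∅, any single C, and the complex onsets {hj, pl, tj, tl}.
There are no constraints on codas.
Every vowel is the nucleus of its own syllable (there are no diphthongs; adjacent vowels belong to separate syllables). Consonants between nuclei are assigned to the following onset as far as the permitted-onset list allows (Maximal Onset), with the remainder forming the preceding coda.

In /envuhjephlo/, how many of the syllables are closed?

Nuclei (vowels): e, u, e, o → 4 syllables.
Between /e/ (V1) and /u/ (V2): /nv/; trying suffixes from longest down, /v/ is the first permitted one, so coda /n/ | onset /v/.
Between /u/ (V2) and /e/ (V3): /hj/ is a licit onset in full, so it all attaches to the next syllable.
Between /e/ (V3) and /o/ (V4): cluster /phl/ — the longest permitted-onset suffix is /l/; onset = /l/, preceding coda = /ph/.
Putting it together: en.vu.hjeph.lo.
Classifying each syllable: /en/ (closed), /vu/ (open), /hjeph/ (closed), /lo/ (open).
Closed syllables: 2.

2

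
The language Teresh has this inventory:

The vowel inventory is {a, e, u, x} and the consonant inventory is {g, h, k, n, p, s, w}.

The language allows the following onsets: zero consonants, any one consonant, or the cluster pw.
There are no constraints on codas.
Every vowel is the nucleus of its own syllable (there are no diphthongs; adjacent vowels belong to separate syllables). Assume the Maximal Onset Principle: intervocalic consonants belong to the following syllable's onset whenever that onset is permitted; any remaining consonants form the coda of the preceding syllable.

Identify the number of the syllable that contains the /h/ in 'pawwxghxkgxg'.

3

The vowels are a, x, x, x — 4 nuclei, so 4 syllables.
Between /a/ (V1) and /x/ (V2): /ww/; trying suffixes from longest down, /w/ is the first permitted one, so coda /w/ | onset /w/.
Between /x/ (V2) and /x/ (V3): /gh/; trying suffixes from longest down, /h/ is the first permitted one, so coda /g/ | onset /h/.
Between /x/ (V3) and /x/ (V4): /kg/; trying suffixes from longest down, /g/ is the first permitted one, so coda /k/ | onset /g/.
Syllabification: paw.wxg.hxk.gxg.
The /h/ is in the onset of syllable 3 (/hxk/).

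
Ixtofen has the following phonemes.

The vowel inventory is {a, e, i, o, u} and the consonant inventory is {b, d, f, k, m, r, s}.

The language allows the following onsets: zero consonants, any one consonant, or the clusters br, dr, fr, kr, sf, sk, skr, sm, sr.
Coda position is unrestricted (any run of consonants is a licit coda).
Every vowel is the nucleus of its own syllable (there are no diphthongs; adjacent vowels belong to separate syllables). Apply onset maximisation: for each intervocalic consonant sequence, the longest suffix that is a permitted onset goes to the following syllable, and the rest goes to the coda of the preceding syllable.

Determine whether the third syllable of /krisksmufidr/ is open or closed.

Nuclei (vowels): i, u, i → 3 syllables.
V1 /i/ – V2 /u/: /sksm/; trying suffixes from longest down, /sm/ is the first permitted one, so coda /sk/ | onset /sm/.
V2 /u/ – V3 /i/: just /f/ — single C goes to the following onset.
Syllabification: krisk.smu.fidr.
Syllable 3 is /fidr/ with coda /dr/, so it is closed.

closed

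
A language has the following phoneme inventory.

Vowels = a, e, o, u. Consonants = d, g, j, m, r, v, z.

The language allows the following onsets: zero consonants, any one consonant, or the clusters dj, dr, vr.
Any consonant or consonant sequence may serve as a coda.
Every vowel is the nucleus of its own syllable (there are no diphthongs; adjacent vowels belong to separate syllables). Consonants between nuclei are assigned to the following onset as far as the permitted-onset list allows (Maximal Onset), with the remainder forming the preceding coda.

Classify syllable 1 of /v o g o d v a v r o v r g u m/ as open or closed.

open

The vowels are o, o, a, o, u — 5 nuclei, so 5 syllables.
σ1/σ2 boundary: just /g/ — single C goes to the following onset.
σ2/σ3 boundary: /dv/ splits as /d/ + /v/ (/v/ is the longest suffix that is a licit onset).
σ3/σ4 boundary: /vr/ is a licit onset in full, so it all attaches to the next syllable.
σ4/σ5 boundary: /vrg/ splits as /vr/ + /g/ (/g/ is the longest suffix that is a licit onset).
So the parse is vo.god.va.vrovr.gum.
Syllable 1 is /vo/; it ends in its nucleus with no coda, so it is open.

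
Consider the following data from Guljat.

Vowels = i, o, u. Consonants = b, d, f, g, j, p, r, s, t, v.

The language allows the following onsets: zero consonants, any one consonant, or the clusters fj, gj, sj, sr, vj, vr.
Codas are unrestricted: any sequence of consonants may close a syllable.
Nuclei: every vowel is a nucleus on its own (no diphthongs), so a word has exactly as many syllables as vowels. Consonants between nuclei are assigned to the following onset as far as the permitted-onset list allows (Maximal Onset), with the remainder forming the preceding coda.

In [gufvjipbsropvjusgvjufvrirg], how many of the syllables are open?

0

The vowels are u, i, o, u, u, i — 6 nuclei, so 6 syllables.
σ1/σ2 boundary: /fvj/ splits as /f/ + /vj/ (/vj/ is the longest suffix that is a licit onset).
σ2/σ3 boundary: /pbsr/; trying suffixes from longest down, /sr/ is the first permitted one, so coda /pb/ | onset /sr/.
σ3/σ4 boundary: cluster /pvj/ — the longest permitted-onset suffix is /vj/; onset = /vj/, preceding coda = /p/.
σ4/σ5 boundary: /sgvj/; trying suffixes from longest down, /vj/ is the first permitted one, so coda /sg/ | onset /vj/.
σ5/σ6 boundary: /fvr/ splits as /f/ + /vr/ (/vr/ is the longest suffix that is a licit onset).
So the parse is guf.vjipb.srop.vjusg.vjuf.vrirg.
Classifying each syllable: /guf/ (closed), /vjipb/ (closed), /srop/ (closed), /vjusg/ (closed), /vjuf/ (closed), /vrirg/ (closed).
Open syllables: 0.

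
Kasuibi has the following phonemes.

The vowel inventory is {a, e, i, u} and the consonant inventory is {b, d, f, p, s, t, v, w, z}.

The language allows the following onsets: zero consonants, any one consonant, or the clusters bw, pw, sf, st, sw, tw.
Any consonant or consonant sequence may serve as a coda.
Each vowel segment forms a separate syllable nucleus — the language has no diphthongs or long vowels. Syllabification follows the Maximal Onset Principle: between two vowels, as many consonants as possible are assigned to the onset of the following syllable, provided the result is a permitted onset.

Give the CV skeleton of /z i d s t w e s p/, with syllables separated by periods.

CVCC.CCVCC

The vowels are i, e — 2 nuclei, so 2 syllables.
σ1/σ2 boundary: /dstw/; trying suffixes from longest down, /tw/ is the first permitted one, so coda /ds/ | onset /tw/.
Putting it together: zids.twesp.
Mapping each syllable to C/V: /zids/ → CVCC, /twesp/ → CCVCC.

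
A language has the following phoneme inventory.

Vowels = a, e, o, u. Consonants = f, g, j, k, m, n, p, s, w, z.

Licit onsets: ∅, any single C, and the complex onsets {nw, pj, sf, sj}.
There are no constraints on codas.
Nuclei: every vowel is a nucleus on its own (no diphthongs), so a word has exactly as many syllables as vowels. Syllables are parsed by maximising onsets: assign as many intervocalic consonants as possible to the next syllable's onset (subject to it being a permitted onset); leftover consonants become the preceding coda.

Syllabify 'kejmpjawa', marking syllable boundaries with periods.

kejm.pja.wa

Nuclei (vowels): e, a, a → 3 syllables.
σ1/σ2 boundary: cluster /jmpj/ — the longest permitted-onset suffix is /pj/; onset = /pj/, preceding coda = /jm/.
σ2/σ3 boundary: just /w/ — single C goes to the following onset.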